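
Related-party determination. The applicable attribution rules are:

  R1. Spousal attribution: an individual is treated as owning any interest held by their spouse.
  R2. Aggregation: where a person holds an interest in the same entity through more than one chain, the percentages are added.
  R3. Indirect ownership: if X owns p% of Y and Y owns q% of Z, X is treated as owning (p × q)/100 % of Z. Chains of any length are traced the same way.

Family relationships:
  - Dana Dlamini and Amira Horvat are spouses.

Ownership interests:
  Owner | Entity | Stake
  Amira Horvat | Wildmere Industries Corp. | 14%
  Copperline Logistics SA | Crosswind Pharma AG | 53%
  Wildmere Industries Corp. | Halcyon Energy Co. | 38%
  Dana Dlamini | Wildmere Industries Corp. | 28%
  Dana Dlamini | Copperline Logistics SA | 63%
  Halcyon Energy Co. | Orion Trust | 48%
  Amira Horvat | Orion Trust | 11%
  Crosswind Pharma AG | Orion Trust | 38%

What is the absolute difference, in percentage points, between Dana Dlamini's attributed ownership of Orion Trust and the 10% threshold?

By spousal attribution (R1), Dana Dlamini is treated as also owning Amira Horvat's interest in Wildmere Industries Corp, giving 28% + 14% = 42%.
By spousal attribution (R1), Dana Dlamini is treated as owning Amira Horvat's 11% interest in Orion Trust.
Chain via Copperline Logistics SA → Crosswind Pharma AG (R3): 63% × 53% × 38% = 12.6882% of Orion Trust.
Chain via Wildmere Industries Corp. → Halcyon Energy Co. (R3): 42% × 38% × 48% = 7.6608% of Orion Trust.
Direct interest in Orion Trust: 11%.
Aggregating (R2): 12.6882% + 7.6608% + 11% = 31.349%.
31.349% exceeds the 10% threshold by 21.349 percentage points.

21.349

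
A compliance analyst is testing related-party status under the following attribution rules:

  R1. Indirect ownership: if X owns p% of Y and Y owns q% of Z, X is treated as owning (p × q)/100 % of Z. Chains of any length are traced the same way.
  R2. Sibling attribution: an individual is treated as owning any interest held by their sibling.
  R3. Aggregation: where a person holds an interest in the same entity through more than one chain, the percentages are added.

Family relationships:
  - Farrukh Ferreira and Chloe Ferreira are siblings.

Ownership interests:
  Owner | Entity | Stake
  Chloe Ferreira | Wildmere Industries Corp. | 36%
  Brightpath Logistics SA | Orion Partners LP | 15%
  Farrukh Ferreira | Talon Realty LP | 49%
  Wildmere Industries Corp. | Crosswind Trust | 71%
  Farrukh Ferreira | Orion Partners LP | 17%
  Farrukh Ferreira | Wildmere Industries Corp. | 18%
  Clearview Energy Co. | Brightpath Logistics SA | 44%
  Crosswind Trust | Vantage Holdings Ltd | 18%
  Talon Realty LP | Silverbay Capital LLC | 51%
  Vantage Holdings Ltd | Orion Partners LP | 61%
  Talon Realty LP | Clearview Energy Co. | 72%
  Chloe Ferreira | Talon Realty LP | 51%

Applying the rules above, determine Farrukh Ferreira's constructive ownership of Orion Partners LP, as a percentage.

By sibling attribution (R2), Farrukh Ferreira is treated as also owning Chloe Ferreira's interest in Talon Realty LP, giving 49% + 51% = 100%.
By sibling attribution (R2), Farrukh Ferreira is treated as also owning Chloe Ferreira's interest in Wildmere Industries Corp, giving 18% + 36% = 54%.
Chain via Talon Realty LP → Clearview Energy Co. → Brightpath Logistics SA (R1): 100% × 72% × 44% × 15% = 4.752% of Orion Partners LP.
Chain via Wildmere Industries Corp. → Crosswind Trust → Vantage Holdings Ltd (R1): 54% × 71% × 18% × 61% = 4.209732% of Orion Partners LP.
Direct interest in Orion Partners LP: 17%.
Aggregating (R3): 4.752% + 4.209732% + 17% = 25.961732%.

25.961732%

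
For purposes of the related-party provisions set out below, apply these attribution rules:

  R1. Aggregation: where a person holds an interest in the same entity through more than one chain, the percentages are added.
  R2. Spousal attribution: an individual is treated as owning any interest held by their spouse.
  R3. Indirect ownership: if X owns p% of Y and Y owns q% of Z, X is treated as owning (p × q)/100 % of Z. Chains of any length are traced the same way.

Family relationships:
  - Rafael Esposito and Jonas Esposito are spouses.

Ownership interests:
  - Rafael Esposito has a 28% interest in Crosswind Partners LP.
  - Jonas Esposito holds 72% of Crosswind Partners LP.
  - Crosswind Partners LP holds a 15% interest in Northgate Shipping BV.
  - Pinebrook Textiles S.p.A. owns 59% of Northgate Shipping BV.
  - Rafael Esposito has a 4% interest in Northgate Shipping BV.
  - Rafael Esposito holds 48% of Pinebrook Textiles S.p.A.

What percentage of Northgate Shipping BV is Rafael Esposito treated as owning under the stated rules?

47.32%

By spousal attribution (R2), Rafael Esposito is treated as also owning Jonas Esposito's interest in Crosswind Partners LP, giving 28% + 72% = 100%.
Chain via Crosswind Partners LP (R3): 100% × 15% = 15% of Northgate Shipping BV.
Chain via Pinebrook Textiles S.p.A. (R3): 48% × 59% = 28.32% of Northgate Shipping BV.
Direct interest in Northgate Shipping BV: 4%.
Aggregating (R1): 15% + 28.32% + 4% = 47.32%.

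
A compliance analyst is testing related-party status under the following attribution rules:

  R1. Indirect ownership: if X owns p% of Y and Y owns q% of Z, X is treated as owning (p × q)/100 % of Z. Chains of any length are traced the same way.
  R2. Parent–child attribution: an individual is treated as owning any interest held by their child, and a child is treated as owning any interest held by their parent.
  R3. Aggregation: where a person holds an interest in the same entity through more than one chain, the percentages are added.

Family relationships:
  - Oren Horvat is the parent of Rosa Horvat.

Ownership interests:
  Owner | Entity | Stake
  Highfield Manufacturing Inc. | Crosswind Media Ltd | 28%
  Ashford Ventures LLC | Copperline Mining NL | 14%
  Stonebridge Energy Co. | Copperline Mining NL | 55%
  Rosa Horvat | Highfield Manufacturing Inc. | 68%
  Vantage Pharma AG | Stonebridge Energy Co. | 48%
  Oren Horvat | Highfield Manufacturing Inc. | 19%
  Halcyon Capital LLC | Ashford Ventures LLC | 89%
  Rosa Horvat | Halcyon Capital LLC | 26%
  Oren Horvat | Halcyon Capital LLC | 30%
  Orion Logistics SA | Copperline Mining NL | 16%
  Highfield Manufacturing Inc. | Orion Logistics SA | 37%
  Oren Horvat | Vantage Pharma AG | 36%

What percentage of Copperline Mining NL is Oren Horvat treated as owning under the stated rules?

By parent–child attribution (R2), Oren Horvat is treated as also owning Rosa Horvat's interest in Halcyon Capital LLC, giving 30% + 26% = 56%.
By parent–child attribution (R2), Oren Horvat is treated as also owning Rosa Horvat's interest in Highfield Manufacturing Inc, giving 19% + 68% = 87%.
Chain via Vantage Pharma AG → Stonebridge Energy Co. (R1): 36% × 48% × 55% = 9.504% of Copperline Mining NL.
Chain via Halcyon Capital LLC → Ashford Ventures LLC (R1): 56% × 89% × 14% = 6.9776% of Copperline Mining NL.
Chain via Highfield Manufacturing Inc. → Orion Logistics SA (R1): 87% × 37% × 16% = 5.1504% of Copperline Mining NL.
Aggregating (R3): 9.504% + 6.9776% + 5.1504% = 21.632%.

21.632%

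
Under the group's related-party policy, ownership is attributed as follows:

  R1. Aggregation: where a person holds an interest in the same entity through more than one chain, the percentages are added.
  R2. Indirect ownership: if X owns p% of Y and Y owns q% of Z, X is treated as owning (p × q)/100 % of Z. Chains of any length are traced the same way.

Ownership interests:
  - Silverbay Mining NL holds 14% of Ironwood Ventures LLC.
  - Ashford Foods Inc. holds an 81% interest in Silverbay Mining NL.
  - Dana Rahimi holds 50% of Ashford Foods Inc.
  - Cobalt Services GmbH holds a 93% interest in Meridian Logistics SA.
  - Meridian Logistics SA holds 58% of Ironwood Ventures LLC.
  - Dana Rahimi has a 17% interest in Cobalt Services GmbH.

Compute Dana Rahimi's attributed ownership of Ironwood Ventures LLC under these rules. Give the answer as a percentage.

Chain via Ashford Foods Inc. → Silverbay Mining NL (R2): 50% × 81% × 14% = 5.67% of Ironwood Ventures LLC.
Chain via Cobalt Services GmbH → Meridian Logistics SA (R2): 17% × 93% × 58% = 9.1698% of Ironwood Ventures LLC.
Aggregating (R1): 5.67% + 9.1698% = 14.8398%.

14.8398%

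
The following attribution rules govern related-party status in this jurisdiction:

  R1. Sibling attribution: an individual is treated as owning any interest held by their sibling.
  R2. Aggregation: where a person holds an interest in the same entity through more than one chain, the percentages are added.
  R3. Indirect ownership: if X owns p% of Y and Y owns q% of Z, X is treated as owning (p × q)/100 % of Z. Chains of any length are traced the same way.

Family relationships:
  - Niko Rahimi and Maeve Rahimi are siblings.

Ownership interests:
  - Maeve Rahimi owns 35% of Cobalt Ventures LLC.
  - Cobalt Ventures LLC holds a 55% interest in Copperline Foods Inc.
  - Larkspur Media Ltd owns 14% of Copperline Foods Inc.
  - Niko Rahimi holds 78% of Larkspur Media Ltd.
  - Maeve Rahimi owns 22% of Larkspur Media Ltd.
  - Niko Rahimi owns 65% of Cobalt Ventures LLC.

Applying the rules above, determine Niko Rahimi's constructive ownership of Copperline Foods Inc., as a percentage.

69%

By sibling attribution (R1), Niko Rahimi is treated as also owning Maeve Rahimi's interest in Cobalt Ventures LLC, giving 65% + 35% = 100%.
By sibling attribution (R1), Niko Rahimi is treated as also owning Maeve Rahimi's interest in Larkspur Media Ltd, giving 78% + 22% = 100%.
Chain via Cobalt Ventures LLC (R3): 100% × 55% = 55% of Copperline Foods Inc.
Chain via Larkspur Media Ltd (R3): 100% × 14% = 14% of Copperline Foods Inc.
Aggregating (R2): 55% + 14% = 69%.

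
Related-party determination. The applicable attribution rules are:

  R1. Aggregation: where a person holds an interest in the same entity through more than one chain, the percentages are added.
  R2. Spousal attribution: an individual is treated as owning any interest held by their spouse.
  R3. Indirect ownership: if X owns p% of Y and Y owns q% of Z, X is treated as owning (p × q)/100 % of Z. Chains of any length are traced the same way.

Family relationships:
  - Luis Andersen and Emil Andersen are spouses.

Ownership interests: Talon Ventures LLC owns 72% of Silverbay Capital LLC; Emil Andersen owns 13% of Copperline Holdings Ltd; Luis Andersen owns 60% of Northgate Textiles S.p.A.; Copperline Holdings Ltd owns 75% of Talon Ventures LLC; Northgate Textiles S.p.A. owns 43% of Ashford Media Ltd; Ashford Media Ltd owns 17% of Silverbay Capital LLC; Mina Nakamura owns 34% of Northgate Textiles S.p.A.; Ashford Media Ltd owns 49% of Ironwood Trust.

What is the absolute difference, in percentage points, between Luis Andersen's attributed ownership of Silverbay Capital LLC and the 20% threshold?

By spousal attribution (R2), Luis Andersen is treated as owning Emil Andersen's 13% interest in Copperline Holdings Ltd.
Chain via Northgate Textiles S.p.A. → Ashford Media Ltd (R3): 60% × 43% × 17% = 4.386% of Silverbay Capital LLC.
Chain via Copperline Holdings Ltd → Talon Ventures LLC (R3): 13% × 75% × 72% = 7.02% of Silverbay Capital LLC.
Aggregating (R1): 4.386% + 7.02% = 11.406%.
11.406% falls short of the 20% threshold by 8.594 percentage points.

8.594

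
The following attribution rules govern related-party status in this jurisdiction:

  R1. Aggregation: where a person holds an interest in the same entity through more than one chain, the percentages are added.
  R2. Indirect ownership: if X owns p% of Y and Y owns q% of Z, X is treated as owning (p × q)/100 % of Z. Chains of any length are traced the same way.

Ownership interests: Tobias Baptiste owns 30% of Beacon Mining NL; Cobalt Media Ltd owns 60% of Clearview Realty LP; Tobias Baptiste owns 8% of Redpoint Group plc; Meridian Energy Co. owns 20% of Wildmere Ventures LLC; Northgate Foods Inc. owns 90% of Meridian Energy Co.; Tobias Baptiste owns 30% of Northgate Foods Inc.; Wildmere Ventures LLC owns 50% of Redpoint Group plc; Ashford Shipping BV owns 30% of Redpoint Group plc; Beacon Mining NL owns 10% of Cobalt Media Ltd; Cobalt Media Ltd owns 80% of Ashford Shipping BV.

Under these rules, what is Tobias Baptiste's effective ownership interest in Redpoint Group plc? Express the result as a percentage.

11.42%

Chain via Northgate Foods Inc. → Meridian Energy Co. → Wildmere Ventures LLC (R2): 30% × 90% × 20% × 50% = 2.7% of Redpoint Group plc.
Chain via Beacon Mining NL → Cobalt Media Ltd → Ashford Shipping BV (R2): 30% × 10% × 80% × 30% = 0.72% of Redpoint Group plc.
Direct interest in Redpoint Group plc: 8%.
Aggregating (R1): 2.7% + 0.72% + 8% = 11.42%.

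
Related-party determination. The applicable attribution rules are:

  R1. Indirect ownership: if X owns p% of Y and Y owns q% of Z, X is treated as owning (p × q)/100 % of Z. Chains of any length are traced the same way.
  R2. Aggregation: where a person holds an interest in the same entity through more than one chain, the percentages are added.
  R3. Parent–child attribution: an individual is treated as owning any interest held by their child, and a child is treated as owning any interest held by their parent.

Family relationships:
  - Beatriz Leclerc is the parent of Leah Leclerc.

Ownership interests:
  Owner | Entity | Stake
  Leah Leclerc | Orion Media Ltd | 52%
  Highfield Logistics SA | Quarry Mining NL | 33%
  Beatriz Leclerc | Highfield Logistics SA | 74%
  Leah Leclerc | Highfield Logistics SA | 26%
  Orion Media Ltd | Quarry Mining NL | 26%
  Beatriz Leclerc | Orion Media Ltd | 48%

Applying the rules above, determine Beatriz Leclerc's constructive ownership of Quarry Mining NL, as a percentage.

By parent–child attribution (R3), Beatriz Leclerc is treated as also owning Leah Leclerc's interest in Highfield Logistics SA, giving 74% + 26% = 100%.
By parent–child attribution (R3), Beatriz Leclerc is treated as also owning Leah Leclerc's interest in Orion Media Ltd, giving 48% + 52% = 100%.
Chain via Highfield Logistics SA (R1): 100% × 33% = 33% of Quarry Mining NL.
Chain via Orion Media Ltd (R1): 100% × 26% = 26% of Quarry Mining NL.
Aggregating (R2): 33% + 26% = 59%.

59%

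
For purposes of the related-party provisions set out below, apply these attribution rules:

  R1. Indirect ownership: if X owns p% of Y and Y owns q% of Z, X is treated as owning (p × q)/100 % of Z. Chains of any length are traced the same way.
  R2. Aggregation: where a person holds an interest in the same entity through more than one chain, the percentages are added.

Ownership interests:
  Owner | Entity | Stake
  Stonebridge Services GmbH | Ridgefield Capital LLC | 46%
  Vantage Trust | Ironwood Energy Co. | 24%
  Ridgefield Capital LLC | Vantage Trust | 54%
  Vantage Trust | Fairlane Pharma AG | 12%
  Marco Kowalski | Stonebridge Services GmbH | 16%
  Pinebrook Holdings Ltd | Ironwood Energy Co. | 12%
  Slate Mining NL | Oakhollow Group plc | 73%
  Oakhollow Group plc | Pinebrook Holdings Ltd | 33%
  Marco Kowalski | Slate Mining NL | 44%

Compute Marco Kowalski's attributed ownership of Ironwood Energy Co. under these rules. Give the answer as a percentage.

Chain via Stonebridge Services GmbH → Ridgefield Capital LLC → Vantage Trust (R1): 16% × 46% × 54% × 24% = 0.953856% of Ironwood Energy Co.
Chain via Slate Mining NL → Oakhollow Group plc → Pinebrook Holdings Ltd (R1): 44% × 73% × 33% × 12% = 1.271952% of Ironwood Energy Co.
Aggregating (R2): 0.953856% + 1.271952% = 2.225808%.

2.225808%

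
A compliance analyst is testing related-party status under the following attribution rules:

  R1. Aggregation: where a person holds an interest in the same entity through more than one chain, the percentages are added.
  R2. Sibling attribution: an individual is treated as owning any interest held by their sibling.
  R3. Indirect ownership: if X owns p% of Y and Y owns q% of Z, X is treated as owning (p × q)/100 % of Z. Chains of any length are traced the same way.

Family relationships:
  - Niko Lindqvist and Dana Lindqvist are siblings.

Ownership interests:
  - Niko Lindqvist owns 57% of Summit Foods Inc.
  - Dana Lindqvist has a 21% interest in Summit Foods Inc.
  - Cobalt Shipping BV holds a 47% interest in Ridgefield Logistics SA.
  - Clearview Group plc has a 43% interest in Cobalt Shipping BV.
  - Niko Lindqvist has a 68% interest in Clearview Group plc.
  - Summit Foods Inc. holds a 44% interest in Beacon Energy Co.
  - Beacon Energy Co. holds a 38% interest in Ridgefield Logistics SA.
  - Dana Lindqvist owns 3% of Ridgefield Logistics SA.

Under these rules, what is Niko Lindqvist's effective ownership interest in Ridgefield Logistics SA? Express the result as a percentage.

29.7844%

By sibling attribution (R2), Niko Lindqvist is treated as also owning Dana Lindqvist's interest in Summit Foods Inc, giving 57% + 21% = 78%.
By sibling attribution (R2), Niko Lindqvist is treated as owning Dana Lindqvist's 3% interest in Ridgefield Logistics SA.
Chain via Summit Foods Inc. → Beacon Energy Co. (R3): 78% × 44% × 38% = 13.0416% of Ridgefield Logistics SA.
Chain via Clearview Group plc → Cobalt Shipping BV (R3): 68% × 43% × 47% = 13.7428% of Ridgefield Logistics SA.
Direct interest in Ridgefield Logistics SA: 3%.
Aggregating (R1): 13.0416% + 13.7428% + 3% = 29.7844%.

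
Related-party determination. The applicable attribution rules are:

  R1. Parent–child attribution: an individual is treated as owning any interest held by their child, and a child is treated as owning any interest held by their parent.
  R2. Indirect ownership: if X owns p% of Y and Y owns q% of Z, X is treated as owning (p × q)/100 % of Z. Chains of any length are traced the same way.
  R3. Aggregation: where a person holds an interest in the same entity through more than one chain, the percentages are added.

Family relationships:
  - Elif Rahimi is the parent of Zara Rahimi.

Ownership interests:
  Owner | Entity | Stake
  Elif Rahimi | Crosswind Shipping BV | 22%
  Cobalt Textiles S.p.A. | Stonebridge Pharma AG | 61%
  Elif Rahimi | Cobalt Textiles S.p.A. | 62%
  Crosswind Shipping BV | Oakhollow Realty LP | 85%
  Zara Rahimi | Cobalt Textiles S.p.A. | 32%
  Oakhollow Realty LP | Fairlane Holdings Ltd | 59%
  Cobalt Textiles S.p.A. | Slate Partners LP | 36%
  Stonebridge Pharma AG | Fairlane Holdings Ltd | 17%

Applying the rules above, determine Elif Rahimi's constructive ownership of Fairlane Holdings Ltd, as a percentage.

20.7808%

By parent–child attribution (R1), Elif Rahimi is treated as also owning Zara Rahimi's interest in Cobalt Textiles S.p.A, giving 62% + 32% = 94%.
Chain via Crosswind Shipping BV → Oakhollow Realty LP (R2): 22% × 85% × 59% = 11.033% of Fairlane Holdings Ltd.
Chain via Cobalt Textiles S.p.A. → Stonebridge Pharma AG (R2): 94% × 61% × 17% = 9.7478% of Fairlane Holdings Ltd.
Aggregating (R3): 11.033% + 9.7478% = 20.7808%.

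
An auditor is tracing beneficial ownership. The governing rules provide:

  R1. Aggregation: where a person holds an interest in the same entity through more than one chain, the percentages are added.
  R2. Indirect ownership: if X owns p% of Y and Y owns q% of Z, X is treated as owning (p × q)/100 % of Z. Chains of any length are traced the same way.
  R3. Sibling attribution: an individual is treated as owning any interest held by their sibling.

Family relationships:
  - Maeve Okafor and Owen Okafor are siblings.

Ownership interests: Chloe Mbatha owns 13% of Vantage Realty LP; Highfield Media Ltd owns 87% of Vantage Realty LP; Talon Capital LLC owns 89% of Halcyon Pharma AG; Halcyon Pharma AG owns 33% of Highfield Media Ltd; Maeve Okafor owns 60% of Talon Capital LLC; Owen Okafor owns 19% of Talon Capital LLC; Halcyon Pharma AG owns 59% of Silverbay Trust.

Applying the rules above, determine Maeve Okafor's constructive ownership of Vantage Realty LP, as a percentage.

By sibling attribution (R3), Maeve Okafor is treated as also owning Owen Okafor's interest in Talon Capital LLC, giving 60% + 19% = 79%.
Chain via Talon Capital LLC → Halcyon Pharma AG → Highfield Media Ltd (R2): 79% × 89% × 33% × 87% = 20.186001% of Vantage Realty LP.

20.186001%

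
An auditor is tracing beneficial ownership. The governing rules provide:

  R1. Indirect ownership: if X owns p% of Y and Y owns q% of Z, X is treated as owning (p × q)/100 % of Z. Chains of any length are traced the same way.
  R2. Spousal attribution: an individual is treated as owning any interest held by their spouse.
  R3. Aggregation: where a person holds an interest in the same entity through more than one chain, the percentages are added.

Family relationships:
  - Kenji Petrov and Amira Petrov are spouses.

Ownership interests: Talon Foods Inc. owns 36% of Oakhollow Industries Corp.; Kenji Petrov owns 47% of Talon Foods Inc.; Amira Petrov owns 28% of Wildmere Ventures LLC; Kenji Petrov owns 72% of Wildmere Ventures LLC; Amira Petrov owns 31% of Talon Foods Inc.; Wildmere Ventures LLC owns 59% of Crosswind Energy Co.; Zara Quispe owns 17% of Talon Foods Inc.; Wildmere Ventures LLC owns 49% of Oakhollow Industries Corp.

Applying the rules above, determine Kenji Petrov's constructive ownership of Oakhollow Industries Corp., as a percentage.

By spousal attribution (R2), Kenji Petrov is treated as also owning Amira Petrov's interest in Talon Foods Inc, giving 47% + 31% = 78%.
By spousal attribution (R2), Kenji Petrov is treated as also owning Amira Petrov's interest in Wildmere Ventures LLC, giving 72% + 28% = 100%.
Chain via Talon Foods Inc. (R1): 78% × 36% = 28.08% of Oakhollow Industries Corp.
Chain via Wildmere Ventures LLC (R1): 100% × 49% = 49% of Oakhollow Industries Corp.
Aggregating (R3): 28.08% + 49% = 77.08%.

77.08%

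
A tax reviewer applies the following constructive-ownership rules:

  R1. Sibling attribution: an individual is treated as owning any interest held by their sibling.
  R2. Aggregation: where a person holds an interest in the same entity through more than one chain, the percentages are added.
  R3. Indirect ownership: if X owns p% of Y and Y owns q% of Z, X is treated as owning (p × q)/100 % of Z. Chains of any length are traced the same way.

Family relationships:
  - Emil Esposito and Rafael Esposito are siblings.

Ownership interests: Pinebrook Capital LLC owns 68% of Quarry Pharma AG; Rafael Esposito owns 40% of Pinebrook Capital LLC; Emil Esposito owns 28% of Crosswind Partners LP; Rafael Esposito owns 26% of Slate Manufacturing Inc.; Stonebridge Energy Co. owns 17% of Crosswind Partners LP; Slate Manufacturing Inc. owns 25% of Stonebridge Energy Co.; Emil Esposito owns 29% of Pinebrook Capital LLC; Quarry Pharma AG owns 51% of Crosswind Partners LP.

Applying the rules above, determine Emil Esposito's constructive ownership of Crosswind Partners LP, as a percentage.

53.0342%

By sibling attribution (R1), Emil Esposito is treated as also owning Rafael Esposito's interest in Pinebrook Capital LLC, giving 29% + 40% = 69%.
By sibling attribution (R1), Emil Esposito is treated as owning Rafael Esposito's 26% interest in Slate Manufacturing Inc.
Chain via Pinebrook Capital LLC → Quarry Pharma AG (R3): 69% × 68% × 51% = 23.9292% of Crosswind Partners LP.
Direct interest in Crosswind Partners LP: 28%.
Chain via Slate Manufacturing Inc. → Stonebridge Energy Co. (R3): 26% × 25% × 17% = 1.105% of Crosswind Partners LP.
Aggregating (R2): 23.9292% + 28% + 1.105% = 53.0342%.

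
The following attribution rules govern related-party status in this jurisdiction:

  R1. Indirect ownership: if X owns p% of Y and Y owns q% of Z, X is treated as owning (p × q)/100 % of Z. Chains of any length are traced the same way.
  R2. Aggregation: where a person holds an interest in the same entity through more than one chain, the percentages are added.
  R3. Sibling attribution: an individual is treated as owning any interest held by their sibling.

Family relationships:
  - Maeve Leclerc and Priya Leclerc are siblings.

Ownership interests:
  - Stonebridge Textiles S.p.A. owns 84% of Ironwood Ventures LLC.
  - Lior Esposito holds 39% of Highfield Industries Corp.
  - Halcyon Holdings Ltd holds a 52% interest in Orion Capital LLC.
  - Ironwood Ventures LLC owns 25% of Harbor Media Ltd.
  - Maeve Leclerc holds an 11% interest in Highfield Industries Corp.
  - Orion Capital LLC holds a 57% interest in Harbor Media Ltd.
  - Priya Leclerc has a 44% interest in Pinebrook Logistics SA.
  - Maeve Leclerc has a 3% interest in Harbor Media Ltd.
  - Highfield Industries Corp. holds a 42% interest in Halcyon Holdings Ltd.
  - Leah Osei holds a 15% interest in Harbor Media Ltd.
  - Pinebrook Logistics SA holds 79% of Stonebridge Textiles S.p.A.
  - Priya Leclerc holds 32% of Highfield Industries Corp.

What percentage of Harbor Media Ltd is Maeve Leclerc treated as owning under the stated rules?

15.652584%

By sibling attribution (R3), Maeve Leclerc is treated as also owning Priya Leclerc's interest in Highfield Industries Corp, giving 11% + 32% = 43%.
By sibling attribution (R3), Maeve Leclerc is treated as owning Priya Leclerc's 44% interest in Pinebrook Logistics SA.
Chain via Highfield Industries Corp. → Halcyon Holdings Ltd → Orion Capital LLC (R1): 43% × 42% × 52% × 57% = 5.352984% of Harbor Media Ltd.
Direct interest in Harbor Media Ltd: 3%.
Chain via Pinebrook Logistics SA → Stonebridge Textiles S.p.A. → Ironwood Ventures LLC (R1): 44% × 79% × 84% × 25% = 7.2996% of Harbor Media Ltd.
Aggregating (R2): 5.352984% + 3% + 7.2996% = 15.652584%.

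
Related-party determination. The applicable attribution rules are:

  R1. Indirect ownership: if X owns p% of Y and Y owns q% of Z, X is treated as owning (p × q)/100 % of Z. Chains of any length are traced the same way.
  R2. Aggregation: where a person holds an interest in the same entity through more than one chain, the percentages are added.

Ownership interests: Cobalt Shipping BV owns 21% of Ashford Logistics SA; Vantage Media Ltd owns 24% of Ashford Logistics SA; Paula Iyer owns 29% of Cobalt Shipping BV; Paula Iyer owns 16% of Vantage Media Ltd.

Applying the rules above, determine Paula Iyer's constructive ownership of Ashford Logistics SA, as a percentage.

Chain via Cobalt Shipping BV (R1): 29% × 21% = 6.09% of Ashford Logistics SA.
Chain via Vantage Media Ltd (R1): 16% × 24% = 3.84% of Ashford Logistics SA.
Aggregating (R2): 6.09% + 3.84% = 9.93%.

9.93%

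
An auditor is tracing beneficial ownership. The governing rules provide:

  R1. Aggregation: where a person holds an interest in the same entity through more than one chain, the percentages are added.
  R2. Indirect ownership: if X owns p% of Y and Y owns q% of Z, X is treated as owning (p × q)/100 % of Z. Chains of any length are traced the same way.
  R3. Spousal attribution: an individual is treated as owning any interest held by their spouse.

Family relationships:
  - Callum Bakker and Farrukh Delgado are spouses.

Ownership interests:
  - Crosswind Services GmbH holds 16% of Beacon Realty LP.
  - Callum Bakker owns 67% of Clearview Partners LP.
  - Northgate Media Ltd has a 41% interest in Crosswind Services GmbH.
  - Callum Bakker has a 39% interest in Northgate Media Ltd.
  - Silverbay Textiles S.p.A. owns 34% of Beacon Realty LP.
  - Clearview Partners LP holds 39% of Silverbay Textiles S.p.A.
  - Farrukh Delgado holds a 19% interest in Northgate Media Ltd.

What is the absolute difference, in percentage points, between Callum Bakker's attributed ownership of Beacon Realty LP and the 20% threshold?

7.311

By spousal attribution (R3), Callum Bakker is treated as also owning Farrukh Delgado's interest in Northgate Media Ltd, giving 39% + 19% = 58%.
Chain via Northgate Media Ltd → Crosswind Services GmbH (R2): 58% × 41% × 16% = 3.8048% of Beacon Realty LP.
Chain via Clearview Partners LP → Silverbay Textiles S.p.A. (R2): 67% × 39% × 34% = 8.8842% of Beacon Realty LP.
Aggregating (R1): 3.8048% + 8.8842% = 12.689%.
12.689% falls short of the 20% threshold by 7.311 percentage points.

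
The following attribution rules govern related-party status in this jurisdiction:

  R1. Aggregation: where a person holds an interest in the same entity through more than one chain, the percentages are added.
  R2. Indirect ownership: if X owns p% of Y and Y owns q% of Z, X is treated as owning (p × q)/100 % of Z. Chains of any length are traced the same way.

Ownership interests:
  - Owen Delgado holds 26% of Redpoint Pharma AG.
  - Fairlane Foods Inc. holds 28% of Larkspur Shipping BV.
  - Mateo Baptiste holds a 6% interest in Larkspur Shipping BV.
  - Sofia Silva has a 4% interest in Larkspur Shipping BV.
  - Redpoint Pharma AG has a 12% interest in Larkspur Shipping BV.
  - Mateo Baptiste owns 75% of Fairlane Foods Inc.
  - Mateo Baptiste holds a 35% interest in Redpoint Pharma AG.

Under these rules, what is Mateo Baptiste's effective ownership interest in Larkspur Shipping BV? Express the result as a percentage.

31.2%

Chain via Redpoint Pharma AG (R2): 35% × 12% = 4.2% of Larkspur Shipping BV.
Chain via Fairlane Foods Inc. (R2): 75% × 28% = 21% of Larkspur Shipping BV.
Direct interest in Larkspur Shipping BV: 6%.
Aggregating (R1): 4.2% + 21% + 6% = 31.2%.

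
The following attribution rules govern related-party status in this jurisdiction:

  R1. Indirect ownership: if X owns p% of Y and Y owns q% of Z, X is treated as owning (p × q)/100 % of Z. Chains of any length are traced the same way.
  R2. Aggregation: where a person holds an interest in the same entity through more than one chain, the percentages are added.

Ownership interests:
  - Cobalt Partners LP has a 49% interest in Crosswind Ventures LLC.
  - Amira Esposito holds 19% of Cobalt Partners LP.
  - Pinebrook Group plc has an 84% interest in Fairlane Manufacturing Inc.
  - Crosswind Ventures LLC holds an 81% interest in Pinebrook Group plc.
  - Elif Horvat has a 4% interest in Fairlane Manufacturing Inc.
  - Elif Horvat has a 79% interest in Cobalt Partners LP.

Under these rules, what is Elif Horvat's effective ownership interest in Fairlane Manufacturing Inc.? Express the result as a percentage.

Chain via Cobalt Partners LP → Crosswind Ventures LLC → Pinebrook Group plc (R1): 79% × 49% × 81% × 84% = 26.338284% of Fairlane Manufacturing Inc.
Direct interest in Fairlane Manufacturing Inc: 4%.
Aggregating (R2): 26.338284% + 4% = 30.338284%.

30.338284%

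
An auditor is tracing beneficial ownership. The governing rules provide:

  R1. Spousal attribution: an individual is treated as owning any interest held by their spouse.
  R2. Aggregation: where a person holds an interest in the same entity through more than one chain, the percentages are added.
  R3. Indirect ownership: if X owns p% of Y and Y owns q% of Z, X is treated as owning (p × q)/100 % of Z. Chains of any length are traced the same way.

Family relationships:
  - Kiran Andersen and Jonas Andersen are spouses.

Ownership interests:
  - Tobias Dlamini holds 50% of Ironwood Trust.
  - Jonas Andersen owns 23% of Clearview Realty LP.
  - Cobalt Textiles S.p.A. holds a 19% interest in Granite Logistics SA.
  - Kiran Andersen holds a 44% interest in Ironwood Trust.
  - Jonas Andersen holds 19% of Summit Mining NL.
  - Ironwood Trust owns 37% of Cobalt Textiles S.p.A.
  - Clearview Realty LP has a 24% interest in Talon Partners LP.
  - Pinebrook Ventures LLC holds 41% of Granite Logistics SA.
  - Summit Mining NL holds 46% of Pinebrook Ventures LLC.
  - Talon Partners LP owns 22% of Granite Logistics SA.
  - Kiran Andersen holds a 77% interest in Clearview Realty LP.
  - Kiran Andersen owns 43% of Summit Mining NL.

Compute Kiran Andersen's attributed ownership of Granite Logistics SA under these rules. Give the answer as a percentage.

By spousal attribution (R1), Kiran Andersen is treated as also owning Jonas Andersen's interest in Clearview Realty LP, giving 77% + 23% = 100%.
By spousal attribution (R1), Kiran Andersen is treated as also owning Jonas Andersen's interest in Summit Mining NL, giving 43% + 19% = 62%.
Chain via Clearview Realty LP → Talon Partners LP (R3): 100% × 24% × 22% = 5.28% of Granite Logistics SA.
Chain via Summit Mining NL → Pinebrook Ventures LLC (R3): 62% × 46% × 41% = 11.6932% of Granite Logistics SA.
Chain via Ironwood Trust → Cobalt Textiles S.p.A. (R3): 44% × 37% × 19% = 3.0932% of Granite Logistics SA.
Aggregating (R2): 5.28% + 11.6932% + 3.0932% = 20.0664%.

20.0664%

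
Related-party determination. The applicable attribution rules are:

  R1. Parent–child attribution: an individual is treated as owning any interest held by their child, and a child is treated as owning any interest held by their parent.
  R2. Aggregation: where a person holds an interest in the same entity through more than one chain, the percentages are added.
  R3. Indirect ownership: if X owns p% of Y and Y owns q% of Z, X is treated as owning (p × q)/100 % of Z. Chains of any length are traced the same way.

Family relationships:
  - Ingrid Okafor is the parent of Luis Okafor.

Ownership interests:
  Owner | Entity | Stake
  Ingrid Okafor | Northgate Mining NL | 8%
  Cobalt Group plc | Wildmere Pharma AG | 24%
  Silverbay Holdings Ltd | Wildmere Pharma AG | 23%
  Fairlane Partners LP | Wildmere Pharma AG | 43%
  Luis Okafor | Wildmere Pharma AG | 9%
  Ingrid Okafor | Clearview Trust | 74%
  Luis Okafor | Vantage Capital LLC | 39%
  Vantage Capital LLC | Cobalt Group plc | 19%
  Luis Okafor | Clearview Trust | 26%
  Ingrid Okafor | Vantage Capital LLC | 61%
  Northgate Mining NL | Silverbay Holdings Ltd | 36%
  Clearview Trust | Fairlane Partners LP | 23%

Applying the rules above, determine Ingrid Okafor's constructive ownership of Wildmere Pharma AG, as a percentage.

By parent–child attribution (R1), Ingrid Okafor is treated as also owning Luis Okafor's interest in Clearview Trust, giving 74% + 26% = 100%.
By parent–child attribution (R1), Ingrid Okafor is treated as also owning Luis Okafor's interest in Vantage Capital LLC, giving 61% + 39% = 100%.
By parent–child attribution (R1), Ingrid Okafor is treated as owning Luis Okafor's 9% interest in Wildmere Pharma AG.
Chain via Northgate Mining NL → Silverbay Holdings Ltd (R3): 8% × 36% × 23% = 0.6624% of Wildmere Pharma AG.
Chain via Clearview Trust → Fairlane Partners LP (R3): 100% × 23% × 43% = 9.89% of Wildmere Pharma AG.
Chain via Vantage Capital LLC → Cobalt Group plc (R3): 100% × 19% × 24% = 4.56% of Wildmere Pharma AG.
Direct interest in Wildmere Pharma AG: 9%.
Aggregating (R2): 0.6624% + 9.89% + 4.56% + 9% = 24.1124%.

24.1124%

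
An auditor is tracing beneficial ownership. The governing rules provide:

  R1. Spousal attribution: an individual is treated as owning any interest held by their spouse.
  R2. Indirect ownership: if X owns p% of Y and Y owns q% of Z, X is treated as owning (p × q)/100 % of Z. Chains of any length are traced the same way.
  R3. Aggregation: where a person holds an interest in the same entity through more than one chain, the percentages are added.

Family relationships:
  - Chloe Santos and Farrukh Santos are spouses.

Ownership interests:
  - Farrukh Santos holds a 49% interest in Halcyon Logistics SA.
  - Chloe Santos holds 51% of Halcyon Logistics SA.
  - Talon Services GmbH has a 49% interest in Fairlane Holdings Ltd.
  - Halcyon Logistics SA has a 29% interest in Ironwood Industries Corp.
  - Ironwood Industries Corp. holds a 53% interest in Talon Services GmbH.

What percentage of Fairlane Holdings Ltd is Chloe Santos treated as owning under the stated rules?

By spousal attribution (R1), Chloe Santos is treated as also owning Farrukh Santos's interest in Halcyon Logistics SA, giving 51% + 49% = 100%.
Chain via Halcyon Logistics SA → Ironwood Industries Corp. → Talon Services GmbH (R2): 100% × 29% × 53% × 49% = 7.5313% of Fairlane Holdings Ltd.

7.5313%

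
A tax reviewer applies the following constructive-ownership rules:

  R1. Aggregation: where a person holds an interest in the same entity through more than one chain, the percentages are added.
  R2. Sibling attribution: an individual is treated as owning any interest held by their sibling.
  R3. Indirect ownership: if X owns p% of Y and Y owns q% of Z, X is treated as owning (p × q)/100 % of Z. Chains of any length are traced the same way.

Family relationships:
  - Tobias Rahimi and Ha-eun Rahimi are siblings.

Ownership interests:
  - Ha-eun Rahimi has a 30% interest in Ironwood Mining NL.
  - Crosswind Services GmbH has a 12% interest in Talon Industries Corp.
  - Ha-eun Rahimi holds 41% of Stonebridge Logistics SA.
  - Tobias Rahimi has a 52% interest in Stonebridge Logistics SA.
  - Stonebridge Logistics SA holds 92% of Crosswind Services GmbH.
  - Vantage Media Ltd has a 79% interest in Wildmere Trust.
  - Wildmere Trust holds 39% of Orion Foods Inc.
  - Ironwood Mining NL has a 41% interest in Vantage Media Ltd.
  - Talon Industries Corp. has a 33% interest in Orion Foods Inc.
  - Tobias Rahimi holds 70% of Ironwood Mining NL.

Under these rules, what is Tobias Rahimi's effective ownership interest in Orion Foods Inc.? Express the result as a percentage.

16.020276%

By sibling attribution (R2), Tobias Rahimi is treated as also owning Ha-eun Rahimi's interest in Ironwood Mining NL, giving 70% + 30% = 100%.
By sibling attribution (R2), Tobias Rahimi is treated as also owning Ha-eun Rahimi's interest in Stonebridge Logistics SA, giving 52% + 41% = 93%.
Chain via Ironwood Mining NL → Vantage Media Ltd → Wildmere Trust (R3): 100% × 41% × 79% × 39% = 12.6321% of Orion Foods Inc.
Chain via Stonebridge Logistics SA → Crosswind Services GmbH → Talon Industries Corp. (R3): 93% × 92% × 12% × 33% = 3.388176% of Orion Foods Inc.
Aggregating (R1): 12.6321% + 3.388176% = 16.020276%.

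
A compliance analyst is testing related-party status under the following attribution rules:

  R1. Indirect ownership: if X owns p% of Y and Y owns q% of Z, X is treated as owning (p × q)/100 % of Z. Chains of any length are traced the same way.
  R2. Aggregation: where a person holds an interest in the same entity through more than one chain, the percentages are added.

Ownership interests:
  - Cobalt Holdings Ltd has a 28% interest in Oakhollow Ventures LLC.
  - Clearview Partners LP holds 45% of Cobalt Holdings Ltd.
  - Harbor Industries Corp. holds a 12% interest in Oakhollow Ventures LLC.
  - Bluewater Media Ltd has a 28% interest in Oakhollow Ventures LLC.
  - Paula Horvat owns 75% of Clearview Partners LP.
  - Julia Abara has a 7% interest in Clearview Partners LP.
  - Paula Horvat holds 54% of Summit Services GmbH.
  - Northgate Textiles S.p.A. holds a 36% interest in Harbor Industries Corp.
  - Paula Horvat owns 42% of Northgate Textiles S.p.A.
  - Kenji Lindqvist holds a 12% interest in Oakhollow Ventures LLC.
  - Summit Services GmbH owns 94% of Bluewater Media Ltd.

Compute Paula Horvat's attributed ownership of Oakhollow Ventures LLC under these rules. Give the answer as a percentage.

25.4772%

Chain via Summit Services GmbH → Bluewater Media Ltd (R1): 54% × 94% × 28% = 14.2128% of Oakhollow Ventures LLC.
Chain via Northgate Textiles S.p.A. → Harbor Industries Corp. (R1): 42% × 36% × 12% = 1.8144% of Oakhollow Ventures LLC.
Chain via Clearview Partners LP → Cobalt Holdings Ltd (R1): 75% × 45% × 28% = 9.45% of Oakhollow Ventures LLC.
Aggregating (R2): 14.2128% + 1.8144% + 9.45% = 25.4772%.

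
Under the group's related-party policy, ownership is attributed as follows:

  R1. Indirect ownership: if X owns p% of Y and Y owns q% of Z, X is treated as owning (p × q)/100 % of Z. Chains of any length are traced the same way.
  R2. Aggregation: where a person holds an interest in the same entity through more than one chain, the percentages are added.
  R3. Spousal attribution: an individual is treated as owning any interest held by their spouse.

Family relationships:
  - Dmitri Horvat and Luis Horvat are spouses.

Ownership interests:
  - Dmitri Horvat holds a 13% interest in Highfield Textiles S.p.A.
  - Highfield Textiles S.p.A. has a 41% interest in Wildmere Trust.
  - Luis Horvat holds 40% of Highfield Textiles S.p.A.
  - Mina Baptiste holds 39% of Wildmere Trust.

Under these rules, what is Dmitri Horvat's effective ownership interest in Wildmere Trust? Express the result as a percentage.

21.73%

By spousal attribution (R3), Dmitri Horvat is treated as also owning Luis Horvat's interest in Highfield Textiles S.p.A, giving 13% + 40% = 53%.
Chain via Highfield Textiles S.p.A. (R1): 53% × 41% = 21.73% of Wildmere Trust.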